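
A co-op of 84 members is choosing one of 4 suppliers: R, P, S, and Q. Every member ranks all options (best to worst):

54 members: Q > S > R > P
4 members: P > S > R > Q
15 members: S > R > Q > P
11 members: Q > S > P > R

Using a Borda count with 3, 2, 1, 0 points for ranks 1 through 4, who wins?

Q

R: 54·1 + 4·1 + 15·2 + 11·0 = 88
P: 54·0 + 4·3 + 15·0 + 11·1 = 23
S: 54·2 + 4·2 + 15·3 + 11·2 = 183
Q: 54·3 + 4·0 + 15·1 + 11·3 = 210
Q has the highest Borda score (210).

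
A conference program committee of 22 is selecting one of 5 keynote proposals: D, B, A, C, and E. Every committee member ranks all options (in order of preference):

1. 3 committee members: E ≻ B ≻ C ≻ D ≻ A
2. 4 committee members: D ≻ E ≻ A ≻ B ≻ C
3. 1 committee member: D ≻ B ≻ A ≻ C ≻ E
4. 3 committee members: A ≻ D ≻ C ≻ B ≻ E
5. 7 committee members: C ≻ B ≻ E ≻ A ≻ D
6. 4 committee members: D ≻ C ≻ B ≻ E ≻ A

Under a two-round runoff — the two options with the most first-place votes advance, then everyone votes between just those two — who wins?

Round 1 first-place votes: D 9, B 0, A 3, C 7, E 3.
D and C advance.
Runoff: D is preferred to C by 12 voters; C by 10.
D wins the runoff.

D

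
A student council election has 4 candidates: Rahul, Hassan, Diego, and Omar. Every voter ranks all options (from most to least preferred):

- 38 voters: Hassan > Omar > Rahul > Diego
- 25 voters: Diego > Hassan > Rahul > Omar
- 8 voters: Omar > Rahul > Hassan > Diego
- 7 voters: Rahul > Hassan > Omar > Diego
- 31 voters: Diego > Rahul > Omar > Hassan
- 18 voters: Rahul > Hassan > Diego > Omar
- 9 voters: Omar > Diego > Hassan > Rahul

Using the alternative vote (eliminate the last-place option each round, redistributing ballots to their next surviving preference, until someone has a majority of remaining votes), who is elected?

Hassan

Round 1: Rahul 25, Hassan 38, Diego 56, Omar 17. Eliminate Omar.
Round 2: Rahul 33, Hassan 38, Diego 65. Eliminate Rahul.
Round 3: Hassan 71, Diego 65. Hassan has a majority.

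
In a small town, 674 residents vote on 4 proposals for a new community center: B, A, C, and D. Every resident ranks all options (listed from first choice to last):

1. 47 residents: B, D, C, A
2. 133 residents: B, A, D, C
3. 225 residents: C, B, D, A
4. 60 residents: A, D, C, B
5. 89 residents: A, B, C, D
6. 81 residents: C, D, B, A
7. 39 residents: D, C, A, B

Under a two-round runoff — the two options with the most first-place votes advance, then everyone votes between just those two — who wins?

C

Round 1 first-place votes: B 180, A 149, C 306, D 39.
C and B advance.
Runoff: C is preferred to B by 405 voters; B by 269.
C wins the runoff.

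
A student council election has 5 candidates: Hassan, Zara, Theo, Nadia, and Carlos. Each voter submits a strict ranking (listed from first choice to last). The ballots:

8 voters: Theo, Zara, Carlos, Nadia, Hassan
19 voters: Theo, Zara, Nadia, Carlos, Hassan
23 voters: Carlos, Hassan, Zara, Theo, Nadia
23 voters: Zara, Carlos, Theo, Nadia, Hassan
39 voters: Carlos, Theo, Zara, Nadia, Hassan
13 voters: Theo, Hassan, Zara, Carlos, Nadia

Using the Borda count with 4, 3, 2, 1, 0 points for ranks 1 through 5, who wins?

Hassan: 8·0 + 19·0 + 23·3 + 23·0 + 39·0 + 13·3 = 108
Zara: 8·3 + 19·3 + 23·2 + 23·4 + 39·2 + 13·2 = 323
Theo: 8·4 + 19·4 + 23·1 + 23·2 + 39·3 + 13·4 = 346
Nadia: 8·1 + 19·2 + 23·0 + 23·1 + 39·1 + 13·0 = 108
Carlos: 8·2 + 19·1 + 23·4 + 23·3 + 39·4 + 13·1 = 365
Carlos has the highest Borda score (365).

Carlos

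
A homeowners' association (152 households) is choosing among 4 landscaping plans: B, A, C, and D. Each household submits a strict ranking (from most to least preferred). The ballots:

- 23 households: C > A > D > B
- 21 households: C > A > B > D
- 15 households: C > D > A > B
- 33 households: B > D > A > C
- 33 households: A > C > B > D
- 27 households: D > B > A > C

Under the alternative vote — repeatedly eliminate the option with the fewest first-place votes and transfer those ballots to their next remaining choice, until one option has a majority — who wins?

Round 1: B 33, A 33, C 59, D 27. Eliminate D.
Round 2: B 60, A 33, C 59. Eliminate A.
Round 3: B 60, C 92. C has a majority.

C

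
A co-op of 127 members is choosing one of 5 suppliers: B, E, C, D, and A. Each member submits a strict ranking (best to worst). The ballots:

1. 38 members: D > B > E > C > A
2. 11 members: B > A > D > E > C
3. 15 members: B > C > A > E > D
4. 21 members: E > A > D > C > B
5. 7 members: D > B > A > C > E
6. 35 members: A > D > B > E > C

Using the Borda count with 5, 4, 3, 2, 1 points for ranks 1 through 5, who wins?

D

B: 38·4 + 11·5 + 15·5 + 21·1 + 7·4 + 35·3 = 436
E: 38·3 + 11·2 + 15·2 + 21·5 + 7·1 + 35·2 = 348
C: 38·2 + 11·1 + 15·4 + 21·2 + 7·2 + 35·1 = 238
D: 38·5 + 11·3 + 15·1 + 21·3 + 7·5 + 35·4 = 476
A: 38·1 + 11·4 + 15·3 + 21·4 + 7·3 + 35·5 = 407
D has the highest Borda score (476).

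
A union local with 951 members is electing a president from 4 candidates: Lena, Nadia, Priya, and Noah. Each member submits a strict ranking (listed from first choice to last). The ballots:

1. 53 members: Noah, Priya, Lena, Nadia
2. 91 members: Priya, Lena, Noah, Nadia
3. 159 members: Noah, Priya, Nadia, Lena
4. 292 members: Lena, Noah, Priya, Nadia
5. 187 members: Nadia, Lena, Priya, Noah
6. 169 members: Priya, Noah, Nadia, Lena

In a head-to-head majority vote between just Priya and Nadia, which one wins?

Priya

Voters preferring Priya to Nadia: 764; preferring Nadia to Priya: 187.
Priya wins the head-to-head.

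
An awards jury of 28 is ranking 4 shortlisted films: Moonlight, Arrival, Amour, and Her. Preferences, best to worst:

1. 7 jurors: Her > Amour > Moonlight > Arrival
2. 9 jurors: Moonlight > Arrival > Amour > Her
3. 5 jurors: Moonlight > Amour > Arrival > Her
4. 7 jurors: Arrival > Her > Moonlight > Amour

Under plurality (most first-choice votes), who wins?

First-place votes: Moonlight 14, Arrival 7, Amour 0, Her 7.
Moonlight has the most first-place votes.

Moonlight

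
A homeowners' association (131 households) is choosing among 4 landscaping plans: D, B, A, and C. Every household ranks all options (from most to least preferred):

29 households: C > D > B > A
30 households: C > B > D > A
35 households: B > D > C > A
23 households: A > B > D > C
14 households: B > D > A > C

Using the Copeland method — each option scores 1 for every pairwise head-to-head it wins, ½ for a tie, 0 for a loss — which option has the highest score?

B

D: beats A and C; loses to B → score 2.
B: beats D, A, and C → score 3.
A: loses to D, B, and C → score 0.
C: beats A; loses to D and B → score 1.
B has the best pairwise record.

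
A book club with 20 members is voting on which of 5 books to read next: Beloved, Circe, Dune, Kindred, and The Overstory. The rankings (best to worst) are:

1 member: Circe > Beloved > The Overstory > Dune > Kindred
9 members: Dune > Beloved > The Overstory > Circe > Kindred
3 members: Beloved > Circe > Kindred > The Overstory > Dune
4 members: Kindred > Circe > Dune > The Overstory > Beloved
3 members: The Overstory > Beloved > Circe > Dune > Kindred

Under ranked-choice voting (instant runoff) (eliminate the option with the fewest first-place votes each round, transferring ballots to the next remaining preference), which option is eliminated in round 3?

Kindred

Round 1: Beloved 3, Circe 1, Dune 9, Kindred 4, The Overstory 3. Eliminate Circe.
Round 2: Beloved 4, Dune 9, Kindred 4, The Overstory 3. Eliminate The Overstory.
Round 3: Beloved 7, Dune 9, Kindred 4. Eliminate Kindred.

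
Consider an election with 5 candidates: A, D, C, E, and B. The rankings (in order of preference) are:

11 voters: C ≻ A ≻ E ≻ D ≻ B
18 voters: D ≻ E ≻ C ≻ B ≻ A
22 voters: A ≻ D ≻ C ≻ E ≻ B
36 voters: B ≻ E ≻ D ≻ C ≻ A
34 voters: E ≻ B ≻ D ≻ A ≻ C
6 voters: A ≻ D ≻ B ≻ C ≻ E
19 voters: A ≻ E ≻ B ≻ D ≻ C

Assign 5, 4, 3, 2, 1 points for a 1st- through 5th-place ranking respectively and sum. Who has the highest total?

E

A: 11·4 + 18·1 + 22·5 + 36·1 + 34·2 + 6·5 + 19·5 = 401
D: 11·2 + 18·5 + 22·4 + 36·3 + 34·3 + 6·4 + 19·2 = 472
C: 11·5 + 18·3 + 22·3 + 36·2 + 34·1 + 6·2 + 19·1 = 312
E: 11·3 + 18·4 + 22·2 + 36·4 + 34·5 + 6·1 + 19·4 = 545
B: 11·1 + 18·2 + 22·1 + 36·5 + 34·4 + 6·3 + 19·3 = 460
E has the highest Borda score (545).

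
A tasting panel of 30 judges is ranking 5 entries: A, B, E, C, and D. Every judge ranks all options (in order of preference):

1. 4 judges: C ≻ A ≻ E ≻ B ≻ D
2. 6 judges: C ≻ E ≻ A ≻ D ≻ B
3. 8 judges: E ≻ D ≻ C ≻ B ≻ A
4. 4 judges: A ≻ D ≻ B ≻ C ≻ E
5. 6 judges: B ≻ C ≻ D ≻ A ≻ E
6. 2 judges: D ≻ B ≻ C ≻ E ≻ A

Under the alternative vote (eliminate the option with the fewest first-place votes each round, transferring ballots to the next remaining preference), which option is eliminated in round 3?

Round 1: A 4, B 6, E 8, C 10, D 2. Eliminate D.
Round 2: A 4, B 8, E 8, C 10. Eliminate A.
Round 3: B 12, E 8, C 10. Eliminate E.

E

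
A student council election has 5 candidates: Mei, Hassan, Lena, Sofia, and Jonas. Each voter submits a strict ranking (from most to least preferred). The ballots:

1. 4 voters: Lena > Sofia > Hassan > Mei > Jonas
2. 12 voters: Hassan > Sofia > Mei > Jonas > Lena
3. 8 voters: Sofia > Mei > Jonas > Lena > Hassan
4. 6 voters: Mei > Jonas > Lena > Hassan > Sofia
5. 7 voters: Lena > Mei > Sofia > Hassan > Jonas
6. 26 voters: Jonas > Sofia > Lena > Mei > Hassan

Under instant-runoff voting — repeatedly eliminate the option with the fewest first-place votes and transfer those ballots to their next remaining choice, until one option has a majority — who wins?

Jonas

Round 1: Mei 6, Hassan 12, Lena 11, Sofia 8, Jonas 26. Eliminate Mei.
Round 2: Hassan 12, Lena 11, Sofia 8, Jonas 32. Jonas has a majority.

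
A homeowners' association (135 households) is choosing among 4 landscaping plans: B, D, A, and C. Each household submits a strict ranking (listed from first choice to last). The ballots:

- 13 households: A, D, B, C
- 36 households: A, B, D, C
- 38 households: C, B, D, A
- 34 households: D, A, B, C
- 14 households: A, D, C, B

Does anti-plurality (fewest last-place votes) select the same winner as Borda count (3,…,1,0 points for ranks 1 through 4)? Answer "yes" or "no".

no

Anti-plurality — last-place votes: B 14, D 0, A 38, C 83. Winner: D.
Borda — scores: B 195, D 230, A 257, C 128. Winner: A.
The two methods disagree.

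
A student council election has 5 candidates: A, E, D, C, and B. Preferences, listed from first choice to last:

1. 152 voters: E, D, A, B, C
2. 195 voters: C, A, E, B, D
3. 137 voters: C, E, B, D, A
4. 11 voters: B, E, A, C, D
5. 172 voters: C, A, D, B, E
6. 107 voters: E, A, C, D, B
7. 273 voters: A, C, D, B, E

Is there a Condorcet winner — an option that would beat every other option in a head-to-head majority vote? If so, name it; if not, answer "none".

A

A vs E: 640–407 for A.
A vs D: 758–289 for A.
A vs C: 543–504 for A.
A vs B: 899–148 for A.
A beats every other option head-to-head.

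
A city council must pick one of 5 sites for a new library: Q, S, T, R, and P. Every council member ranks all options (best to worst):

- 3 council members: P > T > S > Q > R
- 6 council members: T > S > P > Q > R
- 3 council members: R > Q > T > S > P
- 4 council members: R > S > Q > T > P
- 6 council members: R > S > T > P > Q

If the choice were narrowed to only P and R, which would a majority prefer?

R

Voters preferring P to R: 9; preferring R to P: 13.
R wins the head-to-head.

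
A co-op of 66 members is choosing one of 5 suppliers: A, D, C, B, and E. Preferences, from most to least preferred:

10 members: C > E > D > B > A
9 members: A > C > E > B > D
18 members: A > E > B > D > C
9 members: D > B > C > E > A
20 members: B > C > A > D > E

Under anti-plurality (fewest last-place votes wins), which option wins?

Last-place votes: A 19, D 9, C 18, B 0, E 20.
B is ranked last by the fewest voters, so B wins.

B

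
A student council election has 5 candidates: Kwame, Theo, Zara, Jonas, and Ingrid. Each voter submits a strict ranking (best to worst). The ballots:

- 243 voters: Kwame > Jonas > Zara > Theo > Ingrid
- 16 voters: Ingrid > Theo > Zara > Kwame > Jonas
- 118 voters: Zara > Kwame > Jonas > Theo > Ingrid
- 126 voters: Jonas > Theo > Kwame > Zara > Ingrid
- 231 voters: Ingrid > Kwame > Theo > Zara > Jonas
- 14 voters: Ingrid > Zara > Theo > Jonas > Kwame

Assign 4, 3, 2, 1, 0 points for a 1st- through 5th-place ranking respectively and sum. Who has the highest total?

Kwame: 243·4 + 16·1 + 118·3 + 126·2 + 231·3 + 14·0 = 2287
Theo: 243·1 + 16·3 + 118·1 + 126·3 + 231·2 + 14·2 = 1277
Zara: 243·2 + 16·2 + 118·4 + 126·1 + 231·1 + 14·3 = 1389
Jonas: 243·3 + 16·0 + 118·2 + 126·4 + 231·0 + 14·1 = 1483
Ingrid: 243·0 + 16·4 + 118·0 + 126·0 + 231·4 + 14·4 = 1044
Kwame has the highest Borda score (2287).

Kwame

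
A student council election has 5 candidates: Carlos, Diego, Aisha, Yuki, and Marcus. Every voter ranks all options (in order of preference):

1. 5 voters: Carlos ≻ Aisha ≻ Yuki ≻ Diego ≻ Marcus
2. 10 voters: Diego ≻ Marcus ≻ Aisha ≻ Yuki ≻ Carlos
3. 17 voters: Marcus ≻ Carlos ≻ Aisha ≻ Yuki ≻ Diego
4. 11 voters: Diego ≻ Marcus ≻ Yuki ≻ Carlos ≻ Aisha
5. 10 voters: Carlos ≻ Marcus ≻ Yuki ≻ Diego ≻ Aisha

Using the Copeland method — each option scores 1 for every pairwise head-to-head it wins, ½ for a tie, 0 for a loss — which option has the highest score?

Carlos: beats Diego, Aisha, and Yuki; loses to Marcus → score 3.
Diego: beats Aisha; loses to Carlos, Yuki, and Marcus → score 1.
Aisha: beats Yuki; loses to Carlos, Diego, and Marcus → score 1.
Yuki: beats Diego; loses to Carlos, Aisha, and Marcus → score 1.
Marcus: beats Carlos, Diego, Aisha, and Yuki → score 4.
Marcus has the best pairwise record.

Marcus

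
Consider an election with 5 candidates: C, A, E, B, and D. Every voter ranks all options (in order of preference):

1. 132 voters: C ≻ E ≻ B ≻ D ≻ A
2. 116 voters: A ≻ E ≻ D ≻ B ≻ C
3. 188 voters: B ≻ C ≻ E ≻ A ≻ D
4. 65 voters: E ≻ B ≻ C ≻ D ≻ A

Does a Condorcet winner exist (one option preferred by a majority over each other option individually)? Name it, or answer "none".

none

Checking pairwise contests:
B beats C 369–132.
C beats A 385–116.
C beats E 320–181.
E beats B 313–188.
C beats D 385–116.
Every option loses at least one head-to-head, so there is no Condorcet winner.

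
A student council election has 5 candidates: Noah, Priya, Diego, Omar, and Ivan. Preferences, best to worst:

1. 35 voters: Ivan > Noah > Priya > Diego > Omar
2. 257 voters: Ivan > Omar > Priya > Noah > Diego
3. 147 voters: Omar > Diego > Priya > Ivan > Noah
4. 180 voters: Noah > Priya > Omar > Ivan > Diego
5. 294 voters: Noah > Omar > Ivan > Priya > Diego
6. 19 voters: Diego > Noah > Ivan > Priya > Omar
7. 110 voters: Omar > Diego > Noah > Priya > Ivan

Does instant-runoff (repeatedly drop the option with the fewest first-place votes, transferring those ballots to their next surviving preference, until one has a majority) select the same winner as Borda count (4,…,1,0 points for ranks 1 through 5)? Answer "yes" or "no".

Instant-runoff — R1 Noah 474, Priya 0, Diego 19, Omar 257, Ivan 292 (Priya out); R2 Noah 474, Diego 19, Omar 257, Ivan 292 (Diego out); R3 Noah 493, Omar 257, Ivan 292 (Omar out); R4 Noah 603, Ivan 439 (Noah winner). Winner: Noah.
Borda — scores: Noah 2535, Priya 1841, Diego 882, Omar 3041, Ivan 2121. Winner: Omar.
The two methods disagree.

no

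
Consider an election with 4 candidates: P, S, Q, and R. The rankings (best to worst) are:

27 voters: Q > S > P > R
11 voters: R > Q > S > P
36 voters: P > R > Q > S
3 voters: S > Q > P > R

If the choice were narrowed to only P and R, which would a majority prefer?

P

Voters preferring P to R: 66; preferring R to P: 11.
P wins the head-to-head.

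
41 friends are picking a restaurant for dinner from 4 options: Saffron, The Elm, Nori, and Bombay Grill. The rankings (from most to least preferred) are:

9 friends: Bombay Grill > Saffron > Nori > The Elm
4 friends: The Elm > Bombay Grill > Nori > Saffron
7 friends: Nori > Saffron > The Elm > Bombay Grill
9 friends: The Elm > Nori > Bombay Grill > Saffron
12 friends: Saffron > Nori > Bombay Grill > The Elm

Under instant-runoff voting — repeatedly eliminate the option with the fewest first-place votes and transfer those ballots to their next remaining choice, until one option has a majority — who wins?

Round 1: Saffron 12, The Elm 13, Nori 7, Bombay Grill 9. Eliminate Nori.
Round 2: Saffron 19, The Elm 13, Bombay Grill 9. Eliminate Bombay Grill.
Round 3: Saffron 28, The Elm 13. Saffron has a majority.

Saffron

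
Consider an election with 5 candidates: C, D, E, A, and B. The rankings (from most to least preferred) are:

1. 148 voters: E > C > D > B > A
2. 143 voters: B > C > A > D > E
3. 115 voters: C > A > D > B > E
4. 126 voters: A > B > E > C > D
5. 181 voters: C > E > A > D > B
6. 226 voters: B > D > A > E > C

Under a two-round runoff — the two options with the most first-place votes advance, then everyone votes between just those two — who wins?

Round 1 first-place votes: C 296, D 0, E 148, A 126, B 369.
B and C advance.
Runoff: B is preferred to C by 495 voters; C by 444.
B wins the runoff.

B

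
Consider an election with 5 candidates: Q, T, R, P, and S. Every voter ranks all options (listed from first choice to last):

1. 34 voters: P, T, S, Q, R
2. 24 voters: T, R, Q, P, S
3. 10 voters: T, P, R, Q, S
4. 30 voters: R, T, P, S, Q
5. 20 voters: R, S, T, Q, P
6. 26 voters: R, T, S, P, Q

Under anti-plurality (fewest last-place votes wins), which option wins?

T

Last-place votes: Q 56, T 0, R 34, P 20, S 34.
T is ranked last by the fewest voters, so T wins.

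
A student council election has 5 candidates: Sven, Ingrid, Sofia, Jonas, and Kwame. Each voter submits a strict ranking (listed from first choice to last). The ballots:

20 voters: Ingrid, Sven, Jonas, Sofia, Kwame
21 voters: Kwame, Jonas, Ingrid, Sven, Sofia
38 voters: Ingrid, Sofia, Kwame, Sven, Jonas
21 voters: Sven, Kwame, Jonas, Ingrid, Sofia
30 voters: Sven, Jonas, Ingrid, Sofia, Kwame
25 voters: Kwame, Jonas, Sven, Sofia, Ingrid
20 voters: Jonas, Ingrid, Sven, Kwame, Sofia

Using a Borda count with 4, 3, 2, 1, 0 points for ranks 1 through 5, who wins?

Ingrid

Sven: 20·3 + 21·1 + 38·1 + 21·4 + 30·4 + 25·2 + 20·2 = 413
Ingrid: 20·4 + 21·2 + 38·4 + 21·1 + 30·2 + 25·0 + 20·3 = 415
Sofia: 20·1 + 21·0 + 38·3 + 21·0 + 30·1 + 25·1 + 20·0 = 189
Jonas: 20·2 + 21·3 + 38·0 + 21·2 + 30·3 + 25·3 + 20·4 = 390
Kwame: 20·0 + 21·4 + 38·2 + 21·3 + 30·0 + 25·4 + 20·1 = 343
Ingrid has the highest Borda score (415).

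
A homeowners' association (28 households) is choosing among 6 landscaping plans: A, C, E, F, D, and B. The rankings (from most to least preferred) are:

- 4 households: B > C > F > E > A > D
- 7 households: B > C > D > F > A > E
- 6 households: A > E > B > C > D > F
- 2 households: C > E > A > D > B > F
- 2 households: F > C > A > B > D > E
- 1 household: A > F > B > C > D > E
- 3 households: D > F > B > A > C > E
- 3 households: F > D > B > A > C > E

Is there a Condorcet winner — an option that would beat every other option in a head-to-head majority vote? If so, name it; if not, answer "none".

B

B vs A: 17–11 for B.
B vs C: 24–4 for B.
B vs E: 20–8 for B.
B vs F: 19–9 for B.
B vs D: 20–8 for B.
B beats every other option head-to-head.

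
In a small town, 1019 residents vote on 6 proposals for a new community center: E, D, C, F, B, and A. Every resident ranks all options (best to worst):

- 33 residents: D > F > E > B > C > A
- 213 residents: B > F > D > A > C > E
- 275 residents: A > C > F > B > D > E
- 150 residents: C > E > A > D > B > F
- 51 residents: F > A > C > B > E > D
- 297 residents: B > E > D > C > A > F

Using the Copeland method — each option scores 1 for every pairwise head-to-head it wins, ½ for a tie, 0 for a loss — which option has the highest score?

B

E: loses to D, C, F, B, and A → score 0.
D: beats E, C, and A; loses to F and B → score 3.
C: beats E and F; loses to D, B, and A → score 2.
F: beats E and D; loses to C, B, and A → score 2.
B: beats E, D, C, F, and A → score 5.
A: beats E, C, and F; loses to D and B → score 3.
B has the best pairwise record.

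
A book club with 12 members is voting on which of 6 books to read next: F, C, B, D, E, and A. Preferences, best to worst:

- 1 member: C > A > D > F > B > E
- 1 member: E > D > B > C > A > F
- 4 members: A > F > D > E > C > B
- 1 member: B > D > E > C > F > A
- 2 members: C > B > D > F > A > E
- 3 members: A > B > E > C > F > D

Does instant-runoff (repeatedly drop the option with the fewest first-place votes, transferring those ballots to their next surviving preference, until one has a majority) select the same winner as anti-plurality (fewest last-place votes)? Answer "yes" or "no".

Instant-runoff — R1 F 0, C 3, B 1, D 0, E 1, A 7 (A winner). Winner: A.
Anti-plurality — last-place votes: F 1, C 0, B 4, D 3, E 3, A 1. Winner: C.
The two methods disagree.

no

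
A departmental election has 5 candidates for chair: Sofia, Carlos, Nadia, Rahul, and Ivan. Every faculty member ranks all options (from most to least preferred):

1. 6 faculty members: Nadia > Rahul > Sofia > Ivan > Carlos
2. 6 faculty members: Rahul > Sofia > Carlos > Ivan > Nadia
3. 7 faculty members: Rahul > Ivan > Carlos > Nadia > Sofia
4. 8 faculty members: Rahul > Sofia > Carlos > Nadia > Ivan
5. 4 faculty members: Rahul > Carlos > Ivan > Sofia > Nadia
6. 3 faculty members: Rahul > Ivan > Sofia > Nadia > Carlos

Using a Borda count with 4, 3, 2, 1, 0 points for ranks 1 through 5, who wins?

Sofia: 6·2 + 6·3 + 7·0 + 8·3 + 4·1 + 3·2 = 64
Carlos: 6·0 + 6·2 + 7·2 + 8·2 + 4·3 + 3·0 = 54
Nadia: 6·4 + 6·0 + 7·1 + 8·1 + 4·0 + 3·1 = 42
Rahul: 6·3 + 6·4 + 7·4 + 8·4 + 4·4 + 3·4 = 130
Ivan: 6·1 + 6·1 + 7·3 + 8·0 + 4·2 + 3·3 = 50
Rahul has the highest Borda score (130).

Rahul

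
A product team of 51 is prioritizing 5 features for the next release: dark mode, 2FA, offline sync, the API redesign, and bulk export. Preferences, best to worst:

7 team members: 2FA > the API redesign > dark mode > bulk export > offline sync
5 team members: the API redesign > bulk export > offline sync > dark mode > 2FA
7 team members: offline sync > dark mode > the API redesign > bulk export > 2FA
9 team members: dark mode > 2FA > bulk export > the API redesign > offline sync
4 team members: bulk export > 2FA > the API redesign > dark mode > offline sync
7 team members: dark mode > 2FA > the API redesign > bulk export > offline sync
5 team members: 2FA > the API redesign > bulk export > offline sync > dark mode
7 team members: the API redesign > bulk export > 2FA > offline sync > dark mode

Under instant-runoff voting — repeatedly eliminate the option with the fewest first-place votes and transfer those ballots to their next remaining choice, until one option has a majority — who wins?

Round 1: dark mode 16, 2FA 12, offline sync 7, the API redesign 12, bulk export 4. Eliminate bulk export.
Round 2: dark mode 16, 2FA 16, offline sync 7, the API redesign 12. Eliminate offline sync.
Round 3: dark mode 23, 2FA 16, the API redesign 12. Eliminate the API redesign.
Round 4: dark mode 28, 2FA 23. Dark mode has a majority.

dark mode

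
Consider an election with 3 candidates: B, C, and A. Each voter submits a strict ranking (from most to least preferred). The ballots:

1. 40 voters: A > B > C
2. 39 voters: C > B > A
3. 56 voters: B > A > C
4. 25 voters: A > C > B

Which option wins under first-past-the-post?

A

First-place votes: B 56, C 39, A 65.
A has the most first-place votes.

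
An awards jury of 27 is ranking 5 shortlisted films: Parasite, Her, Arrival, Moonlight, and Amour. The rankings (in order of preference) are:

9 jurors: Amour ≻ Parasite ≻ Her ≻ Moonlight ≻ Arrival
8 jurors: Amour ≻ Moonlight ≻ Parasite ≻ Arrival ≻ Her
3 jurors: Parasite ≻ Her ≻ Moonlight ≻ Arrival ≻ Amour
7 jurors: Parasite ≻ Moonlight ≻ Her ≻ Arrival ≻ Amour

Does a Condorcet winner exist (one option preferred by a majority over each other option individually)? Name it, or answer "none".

Amour vs Parasite: 17–10 for Amour.
Amour vs Her: 17–10 for Amour.
Amour vs Arrival: 17–10 for Amour.
Amour vs Moonlight: 17–10 for Amour.
Amour beats every other option head-to-head.

Amour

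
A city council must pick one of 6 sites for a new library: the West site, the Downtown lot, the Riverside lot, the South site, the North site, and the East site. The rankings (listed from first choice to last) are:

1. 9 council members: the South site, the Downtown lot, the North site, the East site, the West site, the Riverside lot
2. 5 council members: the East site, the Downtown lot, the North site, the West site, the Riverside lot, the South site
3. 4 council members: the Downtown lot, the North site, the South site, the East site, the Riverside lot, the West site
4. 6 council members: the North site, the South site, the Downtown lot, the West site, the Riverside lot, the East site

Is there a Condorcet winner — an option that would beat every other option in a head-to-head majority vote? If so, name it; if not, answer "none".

Checking pairwise contests:
the Downtown lot beats the West site 24–0.
the South site beats the Downtown lot 15–9.
the West site beats the Riverside lot 20–4.
the North site beats the South site 15–9.
the Downtown lot beats the North site 18–6.
the Downtown lot beats the East site 19–5.
Every option loses at least one head-to-head, so there is no Condorcet winner.

none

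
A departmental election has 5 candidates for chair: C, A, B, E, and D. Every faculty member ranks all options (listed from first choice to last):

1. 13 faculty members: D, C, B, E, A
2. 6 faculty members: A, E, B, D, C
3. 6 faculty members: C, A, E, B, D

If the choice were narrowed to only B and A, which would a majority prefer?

B

Voters preferring B to A: 13; preferring A to B: 12.
B wins the head-to-head.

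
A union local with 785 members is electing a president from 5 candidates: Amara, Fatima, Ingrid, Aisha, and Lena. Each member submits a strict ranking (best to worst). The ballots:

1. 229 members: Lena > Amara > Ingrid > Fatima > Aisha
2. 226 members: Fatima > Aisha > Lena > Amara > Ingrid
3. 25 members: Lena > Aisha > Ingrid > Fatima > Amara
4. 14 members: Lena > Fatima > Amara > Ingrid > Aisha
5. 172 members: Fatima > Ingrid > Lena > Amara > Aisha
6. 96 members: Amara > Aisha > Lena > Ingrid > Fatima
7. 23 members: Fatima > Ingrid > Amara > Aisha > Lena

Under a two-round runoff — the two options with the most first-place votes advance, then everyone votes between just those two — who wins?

Round 1 first-place votes: Amara 96, Fatima 421, Ingrid 0, Aisha 0, Lena 268.
Fatima and Lena advance.
Runoff: Fatima is preferred to Lena by 421 voters; Lena by 364.
Fatima wins the runoff.

Fatima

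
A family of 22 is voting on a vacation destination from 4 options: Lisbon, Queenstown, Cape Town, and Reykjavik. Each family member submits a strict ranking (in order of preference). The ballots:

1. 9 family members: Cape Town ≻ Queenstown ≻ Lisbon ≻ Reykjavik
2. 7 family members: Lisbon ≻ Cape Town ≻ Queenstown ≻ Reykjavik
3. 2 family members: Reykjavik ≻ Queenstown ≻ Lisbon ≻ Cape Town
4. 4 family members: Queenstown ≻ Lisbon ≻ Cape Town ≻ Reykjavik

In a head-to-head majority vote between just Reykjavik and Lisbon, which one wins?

Voters preferring Reykjavik to Lisbon: 2; preferring Lisbon to Reykjavik: 20.
Lisbon wins the head-to-head.

Lisbon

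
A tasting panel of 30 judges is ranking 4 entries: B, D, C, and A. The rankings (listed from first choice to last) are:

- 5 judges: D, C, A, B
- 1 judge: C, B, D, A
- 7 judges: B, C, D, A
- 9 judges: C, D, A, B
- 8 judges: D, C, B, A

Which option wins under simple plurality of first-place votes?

D

First-place votes: B 7, D 13, C 10, A 0.
D has the most first-place votes.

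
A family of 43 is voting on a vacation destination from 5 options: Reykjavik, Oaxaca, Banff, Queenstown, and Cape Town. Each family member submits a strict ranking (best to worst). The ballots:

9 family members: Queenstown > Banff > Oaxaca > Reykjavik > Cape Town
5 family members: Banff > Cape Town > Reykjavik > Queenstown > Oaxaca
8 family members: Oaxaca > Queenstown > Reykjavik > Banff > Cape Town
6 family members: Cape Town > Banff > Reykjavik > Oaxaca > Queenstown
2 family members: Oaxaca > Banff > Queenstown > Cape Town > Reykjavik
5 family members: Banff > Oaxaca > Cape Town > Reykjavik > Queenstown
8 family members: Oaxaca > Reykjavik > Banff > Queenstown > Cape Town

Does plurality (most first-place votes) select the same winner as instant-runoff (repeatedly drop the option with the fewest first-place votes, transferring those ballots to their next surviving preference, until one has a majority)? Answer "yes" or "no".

no

Plurality — first-place votes: Reykjavik 0, Oaxaca 18, Banff 10, Queenstown 9, Cape Town 6. Winner: Oaxaca.
Instant-runoff — R1 Reykjavik 0, Oaxaca 18, Banff 10, Queenstown 9, Cape Town 6 (Reykjavik out); R2 Oaxaca 18, Banff 10, Queenstown 9, Cape Town 6 (Cape Town out); R3 Oaxaca 18, Banff 16, Queenstown 9 (Queenstown out); R4 Oaxaca 18, Banff 25 (Banff winner). Winner: Banff.
The two methods disagree.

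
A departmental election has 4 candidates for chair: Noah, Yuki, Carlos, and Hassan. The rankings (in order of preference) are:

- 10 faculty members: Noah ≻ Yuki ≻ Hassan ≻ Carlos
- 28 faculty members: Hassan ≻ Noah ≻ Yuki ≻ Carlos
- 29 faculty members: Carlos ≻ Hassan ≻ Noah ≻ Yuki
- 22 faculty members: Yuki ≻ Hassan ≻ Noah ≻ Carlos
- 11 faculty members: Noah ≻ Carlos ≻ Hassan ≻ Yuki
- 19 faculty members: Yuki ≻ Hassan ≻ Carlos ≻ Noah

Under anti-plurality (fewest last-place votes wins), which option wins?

Last-place votes: Noah 19, Yuki 40, Carlos 60, Hassan 0.
Hassan is ranked last by the fewest voters, so Hassan wins.

Hassan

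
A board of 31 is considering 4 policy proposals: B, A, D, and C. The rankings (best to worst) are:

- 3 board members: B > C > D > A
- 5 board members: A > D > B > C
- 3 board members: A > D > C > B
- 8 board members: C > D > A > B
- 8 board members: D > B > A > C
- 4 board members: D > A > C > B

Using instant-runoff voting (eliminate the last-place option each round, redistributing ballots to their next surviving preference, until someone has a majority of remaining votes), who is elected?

Round 1: B 3, A 8, D 12, C 8. Eliminate B.
Round 2: A 8, D 12, C 11. Eliminate A.
Round 3: D 20, C 11. D has a majority.

D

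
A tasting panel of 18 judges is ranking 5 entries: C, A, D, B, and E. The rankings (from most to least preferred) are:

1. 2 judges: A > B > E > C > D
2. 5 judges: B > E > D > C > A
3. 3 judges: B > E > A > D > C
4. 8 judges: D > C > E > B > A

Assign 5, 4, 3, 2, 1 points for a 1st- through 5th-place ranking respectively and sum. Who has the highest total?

C: 2·2 + 5·2 + 3·1 + 8·4 = 49
A: 2·5 + 5·1 + 3·3 + 8·1 = 32
D: 2·1 + 5·3 + 3·2 + 8·5 = 63
B: 2·4 + 5·5 + 3·5 + 8·2 = 64
E: 2·3 + 5·4 + 3·4 + 8·3 = 62
B has the highest Borda score (64).

B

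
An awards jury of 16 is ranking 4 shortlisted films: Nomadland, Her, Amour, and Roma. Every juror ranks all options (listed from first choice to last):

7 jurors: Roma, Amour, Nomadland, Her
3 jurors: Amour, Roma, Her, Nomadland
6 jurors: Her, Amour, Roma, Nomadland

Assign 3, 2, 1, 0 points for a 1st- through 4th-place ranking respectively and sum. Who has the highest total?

Nomadland: 7·1 + 3·0 + 6·0 = 7
Her: 7·0 + 3·1 + 6·3 = 21
Amour: 7·2 + 3·3 + 6·2 = 35
Roma: 7·3 + 3·2 + 6·1 = 33
Amour has the highest Borda score (35).

Amour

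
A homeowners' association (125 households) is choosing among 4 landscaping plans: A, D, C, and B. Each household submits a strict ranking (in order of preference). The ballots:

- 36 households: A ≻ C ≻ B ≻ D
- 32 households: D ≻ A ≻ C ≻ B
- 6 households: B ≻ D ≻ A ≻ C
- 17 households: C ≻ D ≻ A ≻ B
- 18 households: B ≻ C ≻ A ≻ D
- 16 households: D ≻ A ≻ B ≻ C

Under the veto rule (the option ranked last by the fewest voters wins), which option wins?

A

Last-place votes: A 0, D 54, C 22, B 49.
A is ranked last by the fewest voters, so A wins.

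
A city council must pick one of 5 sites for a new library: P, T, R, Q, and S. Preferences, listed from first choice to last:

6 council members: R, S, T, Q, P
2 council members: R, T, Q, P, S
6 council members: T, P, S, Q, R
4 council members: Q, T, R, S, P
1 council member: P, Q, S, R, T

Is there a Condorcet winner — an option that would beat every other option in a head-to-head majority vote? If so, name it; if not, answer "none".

T

T vs P: 18–1 for T.
T vs R: 10–9 for T.
T vs Q: 14–5 for T.
T vs S: 12–7 for T.
T beats every other option head-to-head.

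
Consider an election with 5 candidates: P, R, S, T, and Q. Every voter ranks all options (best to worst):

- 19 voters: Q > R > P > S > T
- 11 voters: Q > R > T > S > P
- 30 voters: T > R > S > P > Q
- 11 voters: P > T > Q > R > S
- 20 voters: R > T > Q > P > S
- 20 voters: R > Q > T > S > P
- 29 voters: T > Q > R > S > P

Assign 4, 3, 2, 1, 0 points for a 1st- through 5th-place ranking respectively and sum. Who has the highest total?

P: 19·2 + 11·0 + 30·1 + 11·4 + 20·1 + 20·0 + 29·0 = 132
R: 19·3 + 11·3 + 30·3 + 11·1 + 20·4 + 20·4 + 29·2 = 409
S: 19·1 + 11·1 + 30·2 + 11·0 + 20·0 + 20·1 + 29·1 = 139
T: 19·0 + 11·2 + 30·4 + 11·3 + 20·3 + 20·2 + 29·4 = 391
Q: 19·4 + 11·4 + 30·0 + 11·2 + 20·2 + 20·3 + 29·3 = 329
R has the highest Borda score (409).

R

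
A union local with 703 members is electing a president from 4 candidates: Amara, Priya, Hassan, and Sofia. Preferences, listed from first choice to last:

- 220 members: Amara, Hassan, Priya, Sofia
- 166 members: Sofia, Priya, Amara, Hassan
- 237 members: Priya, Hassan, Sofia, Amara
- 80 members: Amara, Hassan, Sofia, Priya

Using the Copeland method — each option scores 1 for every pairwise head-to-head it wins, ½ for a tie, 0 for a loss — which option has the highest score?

Amara: beats Hassan; loses to Priya and Sofia → score 1.
Priya: beats Amara, Hassan, and Sofia → score 3.
Hassan: beats Sofia; loses to Amara and Priya → score 1.
Sofia: beats Amara; loses to Priya and Hassan → score 1.
Priya has the best pairwise record.

Priya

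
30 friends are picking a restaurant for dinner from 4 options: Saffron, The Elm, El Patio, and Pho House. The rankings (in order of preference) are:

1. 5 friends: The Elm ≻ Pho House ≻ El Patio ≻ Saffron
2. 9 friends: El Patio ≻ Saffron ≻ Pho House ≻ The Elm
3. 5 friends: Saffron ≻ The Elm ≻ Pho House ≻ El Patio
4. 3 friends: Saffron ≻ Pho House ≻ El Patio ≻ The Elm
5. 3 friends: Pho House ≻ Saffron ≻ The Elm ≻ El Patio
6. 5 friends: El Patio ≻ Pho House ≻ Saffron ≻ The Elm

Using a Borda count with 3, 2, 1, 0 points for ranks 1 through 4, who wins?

Saffron: 5·0 + 9·2 + 5·3 + 3·3 + 3·2 + 5·1 = 53
The Elm: 5·3 + 9·0 + 5·2 + 3·0 + 3·1 + 5·0 = 28
El Patio: 5·1 + 9·3 + 5·0 + 3·1 + 3·0 + 5·3 = 50
Pho House: 5·2 + 9·1 + 5·1 + 3·2 + 3·3 + 5·2 = 49
Saffron has the highest Borda score (53).

Saffron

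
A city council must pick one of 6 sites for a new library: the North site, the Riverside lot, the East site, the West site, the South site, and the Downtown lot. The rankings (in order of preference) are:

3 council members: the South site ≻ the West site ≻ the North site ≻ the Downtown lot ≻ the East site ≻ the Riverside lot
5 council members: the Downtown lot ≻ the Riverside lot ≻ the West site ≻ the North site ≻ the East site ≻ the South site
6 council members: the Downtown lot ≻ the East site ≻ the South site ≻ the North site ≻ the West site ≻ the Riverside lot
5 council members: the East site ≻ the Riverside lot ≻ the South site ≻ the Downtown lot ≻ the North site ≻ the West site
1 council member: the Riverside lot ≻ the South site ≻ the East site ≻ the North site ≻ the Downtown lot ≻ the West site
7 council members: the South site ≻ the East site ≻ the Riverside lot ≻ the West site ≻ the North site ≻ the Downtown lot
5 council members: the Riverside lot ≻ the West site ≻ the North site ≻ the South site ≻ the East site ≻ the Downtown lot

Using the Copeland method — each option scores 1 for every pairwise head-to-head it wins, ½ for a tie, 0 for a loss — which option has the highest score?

the East site

the North site: ties the Downtown lot; loses to the Riverside lot, the East site, the West site, and the South site → score 0.5.
the Riverside lot: beats the North site, the West site, and the Downtown lot; ties the South site; loses to the East site → score 3.5.
the East site: beats the North site, the Riverside lot, the West site, and the Downtown lot; ties the South site → score 4.5.
the West site: beats the North site; loses to the Riverside lot, the East site, the South site, and the Downtown lot → score 1.
the South site: beats the North site, the West site, and the Downtown lot; ties the Riverside lot and the East site → score 4.
the Downtown lot: beats the West site; ties the North site; loses to the Riverside lot, the East site, and the South site → score 1.5.
the East site has the best pairwise record.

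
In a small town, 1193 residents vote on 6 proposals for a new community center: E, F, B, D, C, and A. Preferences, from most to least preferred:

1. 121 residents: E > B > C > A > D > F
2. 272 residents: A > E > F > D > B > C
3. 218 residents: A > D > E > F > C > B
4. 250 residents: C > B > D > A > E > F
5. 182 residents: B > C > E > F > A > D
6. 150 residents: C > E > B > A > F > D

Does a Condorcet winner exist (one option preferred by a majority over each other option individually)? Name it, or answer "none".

none

Checking pairwise contests:
A beats E 740–453.
E beats F 1193–0.
E beats B 761–432.
E beats D 725–468.
E beats C 611–582.
B beats A 703–490.
Every option loses at least one head-to-head, so there is no Condorcet winner.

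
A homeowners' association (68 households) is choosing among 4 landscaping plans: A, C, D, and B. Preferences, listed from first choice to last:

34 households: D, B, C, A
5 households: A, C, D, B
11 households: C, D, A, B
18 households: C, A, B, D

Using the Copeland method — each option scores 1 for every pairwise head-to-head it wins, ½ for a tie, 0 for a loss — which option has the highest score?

A: ties B; loses to C and D → score 0.5.
C: beats A; ties D and B → score 2.
D: beats A and B; ties C → score 2.5.
B: ties A and C; loses to D → score 1.
D has the best pairwise record.

D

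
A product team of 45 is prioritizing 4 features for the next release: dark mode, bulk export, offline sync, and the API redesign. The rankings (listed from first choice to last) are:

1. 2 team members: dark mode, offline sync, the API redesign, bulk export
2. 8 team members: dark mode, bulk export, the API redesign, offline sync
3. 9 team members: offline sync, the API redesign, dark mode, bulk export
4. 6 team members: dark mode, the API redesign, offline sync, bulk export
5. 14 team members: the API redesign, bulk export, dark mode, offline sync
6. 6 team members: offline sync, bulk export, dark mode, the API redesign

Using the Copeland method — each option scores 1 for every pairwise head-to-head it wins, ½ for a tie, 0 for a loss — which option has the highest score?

the API redesign

dark mode: beats bulk export and offline sync; loses to the API redesign → score 2.
bulk export: loses to dark mode, offline sync, and the API redesign → score 0.
offline sync: beats bulk export; loses to dark mode and the API redesign → score 1.
the API redesign: beats dark mode, bulk export, and offline sync → score 3.
the API redesign has the best pairwise record.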